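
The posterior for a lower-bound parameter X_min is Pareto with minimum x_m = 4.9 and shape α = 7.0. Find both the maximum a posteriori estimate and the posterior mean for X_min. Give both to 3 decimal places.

The Pareto density is strictly decreasing on [x_m, ∞), so the mode is x_m = 4.900.
Mean = α·x_m/(α−1) = 7.0·4.9/6.0 = 5.717.

MAP: 4.900. Posterior mean: 5.717.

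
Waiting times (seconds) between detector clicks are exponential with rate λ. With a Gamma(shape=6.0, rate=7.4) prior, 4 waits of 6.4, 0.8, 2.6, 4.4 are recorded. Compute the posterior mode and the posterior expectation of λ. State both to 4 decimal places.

Σ times = 14.2. Posterior: Gamma(shape = 6.0+4 = 10.0, rate = 7.4+14.2 = 21.6).
Mode = (α−1)/β = 9.0/21.6 = 0.4167.
Mean = α/β = 10.0/21.6 = 0.4630.

MAP: 0.4167. Posterior mean: 0.4630.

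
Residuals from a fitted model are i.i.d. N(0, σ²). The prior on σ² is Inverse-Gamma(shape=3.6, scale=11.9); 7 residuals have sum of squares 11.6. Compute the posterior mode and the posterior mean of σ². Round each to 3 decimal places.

Posterior: Inverse-Gamma(shape = 3.6+7/2 = 7.1, scale = 11.9+11.6/2 = 17.7).
Mode = β/(α+1) = 17.7/8.1 = 2.185.
Mean = β/(α−1) = 17.7/6.1 = 2.902.

MAP = 2.185; posterior mean = 2.902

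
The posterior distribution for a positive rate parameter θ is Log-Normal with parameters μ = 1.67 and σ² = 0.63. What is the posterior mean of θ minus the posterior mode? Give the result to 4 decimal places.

4.4498

Mode = exp(μ − σ²) = exp(1.04) = 2.8292.
Mean = exp(μ + σ²/2) = exp(1.985) = 7.2790.
Difference = 7.2790 − 2.8292 = 4.4498.
Right-skewed posterior ⇒ mode < mean.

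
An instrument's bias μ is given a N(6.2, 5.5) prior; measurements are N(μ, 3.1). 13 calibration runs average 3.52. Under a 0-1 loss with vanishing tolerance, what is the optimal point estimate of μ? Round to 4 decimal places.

Posterior for μ is Normal. Precision-weighted mean: (1/5.5·6.2 + 13/3.1·3.52) / (1/5.5 + 13/3.1) = 3.6314.
A Normal posterior is symmetric, so mode = mean.
This is the posterior mode — the MAP estimate.

3.6314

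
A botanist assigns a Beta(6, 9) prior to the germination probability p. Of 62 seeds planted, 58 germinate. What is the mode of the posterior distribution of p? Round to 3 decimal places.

0.840

Posterior: Beta(6+58, 9+4) = Beta(64, 13).
Mode = (64−1)/(64+13−2) = 63/75 = 0.840.
Mean = 64/(64+13) = 64/77 = 0.831.
This is the posterior mode — the MAP estimate.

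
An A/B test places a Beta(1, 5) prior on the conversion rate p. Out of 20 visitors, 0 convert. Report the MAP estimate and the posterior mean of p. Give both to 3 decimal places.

MAP = 0.000, posterior mean = 0.038

Posterior: Beta(1+0, 5+20) = Beta(1, 25).
Since α = 1 ≤ 1 and β > 1, the Beta density is monotone decreasing on [0,1]; the mode is at 0.
Mean = 1/(1+25) = 0.038.
The mean is pulled above the mode by the posterior's right skew.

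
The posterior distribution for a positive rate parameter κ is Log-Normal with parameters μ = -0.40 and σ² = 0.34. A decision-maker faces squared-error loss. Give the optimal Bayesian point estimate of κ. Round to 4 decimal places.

Mode = exp(μ − σ²) = exp(-0.74) = 0.4771.
Mean = exp(μ + σ²/2) = exp(-0.230) = 0.7945.
Squared-error loss ⇒ the optimal estimator is the posterior mean.

0.7945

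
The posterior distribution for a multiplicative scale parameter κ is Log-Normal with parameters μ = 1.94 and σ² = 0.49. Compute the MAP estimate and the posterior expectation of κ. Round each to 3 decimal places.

Mode = exp(μ − σ²) = exp(1.45) = 4.263.
Mean = exp(μ + σ²/2) = exp(2.185) = 8.891.

κ_MAP = 4.263, E[κ|data] = 8.891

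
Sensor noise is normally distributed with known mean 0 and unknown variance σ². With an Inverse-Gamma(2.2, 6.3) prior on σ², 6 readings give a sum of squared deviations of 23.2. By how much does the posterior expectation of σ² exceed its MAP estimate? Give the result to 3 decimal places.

Posterior: Inverse-Gamma(shape = 2.2+6/2 = 5.2, scale = 6.3+23.2/2 = 17.9).
Mode = β/(α+1) = 17.9/6.2 = 2.887.
Mean = β/(α−1) = 17.9/4.2 = 4.262.
Difference = 4.262 − 2.887 = 1.375.

1.375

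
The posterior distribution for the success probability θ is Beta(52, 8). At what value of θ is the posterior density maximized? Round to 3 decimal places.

0.879

Mode = (52−1)/(52+8−2) = 51/58 = 0.879.
Mean = 52/(52+8) = 52/60 = 0.867.
This is the posterior mode — the MAP estimate.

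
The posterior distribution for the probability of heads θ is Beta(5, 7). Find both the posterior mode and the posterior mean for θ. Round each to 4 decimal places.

MAP = 0.4000; posterior mean = 0.4167

Mode = (5−1)/(5+7−2) = 4/10 = 0.4000.
Mean = 5/(5+7) = 5/12 = 0.4167.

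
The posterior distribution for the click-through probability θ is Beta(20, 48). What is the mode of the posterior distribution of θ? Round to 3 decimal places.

Mode = (20−1)/(20+48−2) = 19/66 = 0.288.
Mean = 20/(20+48) = 20/68 = 0.294.
This is the posterior mode — the MAP estimate.

0.288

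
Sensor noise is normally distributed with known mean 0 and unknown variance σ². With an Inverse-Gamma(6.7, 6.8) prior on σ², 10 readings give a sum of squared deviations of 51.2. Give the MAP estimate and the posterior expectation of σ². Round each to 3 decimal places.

Posterior: Inverse-Gamma(shape = 6.7+10/2 = 11.7, scale = 6.8+51.2/2 = 32.4).
Mode = β/(α+1) = 32.4/12.7 = 2.551.
Mean = β/(α−1) = 32.4/10.7 = 3.028.

σ²_MAP = 2.551, E[σ²|data] = 3.028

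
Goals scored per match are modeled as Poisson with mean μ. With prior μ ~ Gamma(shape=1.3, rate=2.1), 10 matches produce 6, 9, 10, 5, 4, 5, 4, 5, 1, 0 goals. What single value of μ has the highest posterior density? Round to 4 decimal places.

Σ counts = 49. Posterior: Gamma(shape = 1.3+49 = 50.3, rate = 2.1+10 = 12.1).
Mode = (α−1)/β = 49.3/12.1 = 4.0744.
Mean = α/β = 50.3/12.1 = 4.1570.
This is the posterior mode — the MAP estimate.

4.0744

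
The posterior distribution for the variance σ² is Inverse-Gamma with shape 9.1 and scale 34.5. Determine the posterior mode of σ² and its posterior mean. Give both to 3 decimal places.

posterior mode = 3.416, posterior mean = 4.259

Mode = β/(α+1) = 34.5/10.1 = 3.416.
Mean = β/(α−1) = 34.5/8.1 = 4.259.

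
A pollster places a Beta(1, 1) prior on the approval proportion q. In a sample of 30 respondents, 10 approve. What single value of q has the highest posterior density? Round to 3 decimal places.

Posterior: Beta(1+10, 1+20) = Beta(11, 21).
Mode = (11−1)/(11+21−2) = 10/30 = 0.333.
With a flat prior the MAP equals the MLE, 10/30.
Mean = 11/(11+21) = 11/32 = 0.344.
This is the posterior mode — the MAP estimate.

0.333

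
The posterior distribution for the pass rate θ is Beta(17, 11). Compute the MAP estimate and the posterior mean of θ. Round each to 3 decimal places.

Mode = (17−1)/(17+11−2) = 16/26 = 0.615.
Mean = 17/(17+11) = 17/28 = 0.607.
The mean is pulled below the mode by the posterior's left skew.

MAP = 0.615; posterior mean = 0.607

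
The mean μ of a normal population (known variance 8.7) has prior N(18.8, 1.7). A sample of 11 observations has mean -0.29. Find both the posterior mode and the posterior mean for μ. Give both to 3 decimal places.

μ_MAP = 5.771, E[μ|data] = 5.771

Posterior for μ is Normal. Precision-weighted mean: (1/1.7·18.8 + 11/8.7·-0.29) / (1/1.7 + 11/8.7) = 5.771.
A Normal posterior is symmetric, so mode = mean.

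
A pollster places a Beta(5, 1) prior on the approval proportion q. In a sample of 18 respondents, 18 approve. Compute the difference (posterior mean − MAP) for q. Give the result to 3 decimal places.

Posterior: Beta(5+18, 1+0) = Beta(23, 1).
Since β = 1 ≤ 1 and α > 1, the Beta density is monotone increasing on [0,1]; the mode is at 1.
Mean = 23/(23+1) = 0.958.
Difference = 0.958 − 1.000 = -0.042.
Left-skewed posterior ⇒ mean < mode.

-0.042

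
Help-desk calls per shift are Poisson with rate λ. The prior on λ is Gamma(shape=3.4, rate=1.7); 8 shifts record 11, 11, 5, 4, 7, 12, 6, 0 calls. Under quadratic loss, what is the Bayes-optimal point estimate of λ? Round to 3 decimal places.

Σ counts = 56. Posterior: Gamma(shape = 3.4+56 = 59.4, rate = 1.7+8 = 9.7).
Mode = (α−1)/β = 58.4/9.7 = 6.021.
Mean = α/β = 59.4/9.7 = 6.124.
Quadratic loss ⇒ the optimal estimator is the posterior mean.

6.124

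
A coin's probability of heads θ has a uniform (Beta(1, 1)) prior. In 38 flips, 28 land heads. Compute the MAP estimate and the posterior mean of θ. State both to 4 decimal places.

Posterior: Beta(1+28, 1+10) = Beta(29, 11).
Mode = (29−1)/(29+11−2) = 28/38 = 0.7368.
With a flat prior the MAP equals the MLE, 28/38.
Mean = 29/(29+11) = 29/40 = 0.7250.
Left-skewed posterior ⇒ mean < mode.

θ_MAP = 0.7368, E[θ|data] = 0.7250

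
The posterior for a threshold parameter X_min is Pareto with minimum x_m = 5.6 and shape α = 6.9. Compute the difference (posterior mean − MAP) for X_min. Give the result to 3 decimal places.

0.949

The Pareto density is strictly decreasing on [x_m, ∞), so the mode is x_m = 5.600.
Mean = α·x_m/(α−1) = 6.9·5.6/5.9 = 6.549.
Difference = 6.549 − 5.600 = 0.949.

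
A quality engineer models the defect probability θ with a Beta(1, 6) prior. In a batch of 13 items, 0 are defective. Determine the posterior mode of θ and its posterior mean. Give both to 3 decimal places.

Posterior: Beta(1+0, 6+13) = Beta(1, 19).
Since α = 1 ≤ 1 and β > 1, the Beta density is monotone decreasing on [0,1]; the mode is at 0.
Mean = 1/(1+19) = 0.050.
Right-skewed posterior ⇒ mode < mean.

MAP: 0.000. Posterior mean: 0.050.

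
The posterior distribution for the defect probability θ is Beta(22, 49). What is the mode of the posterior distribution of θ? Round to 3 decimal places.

0.304

Mode = (22−1)/(22+49−2) = 21/69 = 0.304.
Mean = 22/(22+49) = 22/71 = 0.310.
This is the posterior mode — the MAP estimate.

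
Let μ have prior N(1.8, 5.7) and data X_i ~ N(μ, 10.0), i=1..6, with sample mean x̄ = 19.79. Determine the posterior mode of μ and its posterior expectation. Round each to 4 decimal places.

μ_MAP = 15.7199, E[μ|data] = 15.7199

Posterior for μ is Normal. Precision-weighted mean: (1/5.7·1.8 + 6/10.0·19.79) / (1/5.7 + 6/10.0) = 15.7199.
A Normal posterior is symmetric, so mode = mean.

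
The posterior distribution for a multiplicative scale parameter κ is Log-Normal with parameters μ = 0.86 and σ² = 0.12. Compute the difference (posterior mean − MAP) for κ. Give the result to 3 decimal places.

0.413

Mode = exp(μ − σ²) = exp(0.74) = 2.096.
Mean = exp(μ + σ²/2) = exp(0.920) = 2.509.
Difference = 2.509 − 2.096 = 0.413.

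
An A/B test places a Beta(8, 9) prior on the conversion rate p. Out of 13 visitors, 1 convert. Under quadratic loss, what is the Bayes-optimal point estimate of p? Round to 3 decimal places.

Posterior: Beta(8+1, 9+12) = Beta(9, 21).
Mode = (9−1)/(9+21−2) = 8/28 = 0.286.
Mean = 9/(9+21) = 9/30 = 0.300.
Quadratic loss ⇒ the optimal estimator is the posterior mean.

0.300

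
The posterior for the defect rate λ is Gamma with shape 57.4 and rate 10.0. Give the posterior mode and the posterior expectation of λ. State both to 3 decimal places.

MAP = 5.640, posterior mean = 5.740

Mode = (α−1)/β = 56.4/10.0 = 5.640.
Mean = α/β = 57.4/10.0 = 5.740.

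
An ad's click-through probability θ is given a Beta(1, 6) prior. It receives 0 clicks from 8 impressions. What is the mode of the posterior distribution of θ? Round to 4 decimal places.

Posterior: Beta(1+0, 6+8) = Beta(1, 14).
Since α = 1 ≤ 1 and β > 1, the Beta density is monotone decreasing on [0,1]; the mode is at 0.
Mean = 1/(1+14) = 0.0667.
This is the posterior mode — the MAP estimate.

0.0000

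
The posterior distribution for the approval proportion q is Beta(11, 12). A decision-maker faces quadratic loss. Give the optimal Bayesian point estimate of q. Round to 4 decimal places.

0.4783

Mode = (11−1)/(11+12−2) = 10/21 = 0.4762.
Mean = 11/(11+12) = 11/23 = 0.4783.
Quadratic loss ⇒ the optimal estimator is the posterior mean.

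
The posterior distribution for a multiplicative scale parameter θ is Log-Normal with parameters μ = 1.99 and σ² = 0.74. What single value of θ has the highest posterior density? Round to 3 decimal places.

3.490

Mode = exp(μ − σ²) = exp(1.25) = 3.490.
Mean = exp(μ + σ²/2) = exp(2.360) = 10.591.
This is the posterior mode — the MAP estimate.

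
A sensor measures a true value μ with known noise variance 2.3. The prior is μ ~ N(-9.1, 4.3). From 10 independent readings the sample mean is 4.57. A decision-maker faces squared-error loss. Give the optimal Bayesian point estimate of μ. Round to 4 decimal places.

Posterior for μ is Normal. Precision-weighted mean: (1/4.3·-9.1 + 10/2.3·4.57) / (1/4.3 + 10/2.3) = 3.8759.
A Normal posterior is symmetric, so mode = mean.
Squared-error loss ⇒ the optimal estimator is the posterior mean.

3.8759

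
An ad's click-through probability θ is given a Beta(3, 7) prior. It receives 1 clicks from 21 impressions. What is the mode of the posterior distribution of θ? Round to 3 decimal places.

0.103

Posterior: Beta(3+1, 7+20) = Beta(4, 27).
Mode = (4−1)/(4+27−2) = 3/29 = 0.103.
Mean = 4/(4+27) = 4/31 = 0.129.
This is the posterior mode — the MAP estimate.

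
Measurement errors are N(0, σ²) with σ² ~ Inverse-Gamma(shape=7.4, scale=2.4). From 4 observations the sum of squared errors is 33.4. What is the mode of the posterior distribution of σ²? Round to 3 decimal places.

Posterior: Inverse-Gamma(shape = 7.4+4/2 = 9.4, scale = 2.4+33.4/2 = 19.1).
Mode = β/(α+1) = 19.1/10.4 = 1.837.
Mean = β/(α−1) = 19.1/8.4 = 2.274.
This is the posterior mode — the MAP estimate.

1.837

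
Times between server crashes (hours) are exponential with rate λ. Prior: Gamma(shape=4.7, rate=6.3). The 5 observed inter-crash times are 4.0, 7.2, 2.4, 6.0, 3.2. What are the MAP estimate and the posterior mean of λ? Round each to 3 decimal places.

Σ times = 22.8. Posterior: Gamma(shape = 4.7+5 = 9.7, rate = 6.3+22.8 = 29.1).
Mode = (α−1)/β = 8.7/29.1 = 0.299.
Mean = α/β = 9.7/29.1 = 0.333.
Right-skewed posterior ⇒ mode < mean.

λ_MAP = 0.299, E[λ|data] = 0.333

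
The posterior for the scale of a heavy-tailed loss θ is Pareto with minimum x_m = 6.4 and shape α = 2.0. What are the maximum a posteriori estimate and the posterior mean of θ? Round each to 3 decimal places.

The Pareto density is strictly decreasing on [x_m, ∞), so the mode is x_m = 6.400.
Mean = α·x_m/(α−1) = 2.0·6.4/1.0 = 12.800.
Right-skewed posterior ⇒ mode < mean.

MAP: 6.400. Posterior mean: 12.800.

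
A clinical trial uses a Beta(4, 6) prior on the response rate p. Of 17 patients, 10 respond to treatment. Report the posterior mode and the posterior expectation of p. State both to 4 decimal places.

Posterior: Beta(4+10, 6+7) = Beta(14, 13).
Mode = (14−1)/(14+13−2) = 13/25 = 0.5200.
Mean = 14/(14+13) = 14/27 = 0.5185.

MAP = 0.5200, posterior mean = 0.5185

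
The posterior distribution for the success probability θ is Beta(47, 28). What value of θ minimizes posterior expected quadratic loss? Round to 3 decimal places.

0.627

Mode = (47−1)/(47+28−2) = 46/73 = 0.630.
Mean = 47/(47+28) = 47/75 = 0.627.
Quadratic loss ⇒ the optimal estimator is the posterior mean.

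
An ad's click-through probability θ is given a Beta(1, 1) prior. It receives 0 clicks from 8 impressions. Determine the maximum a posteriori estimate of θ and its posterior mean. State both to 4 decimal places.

MAP = 0.0000, posterior mean = 0.1000

Posterior: Beta(1+0, 1+8) = Beta(1, 9).
Since α = 1 ≤ 1 and β > 1, the Beta density is monotone decreasing on [0,1]; the mode is at 0.
Mean = 1/(1+9) = 0.1000.
The posterior is right-skewed, so the mean exceeds the mode.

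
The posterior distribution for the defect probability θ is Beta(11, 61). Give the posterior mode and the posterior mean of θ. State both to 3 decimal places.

MAP: 0.143. Posterior mean: 0.153.

Mode = (11−1)/(11+61−2) = 10/70 = 0.143.
Mean = 11/(11+61) = 11/72 = 0.153.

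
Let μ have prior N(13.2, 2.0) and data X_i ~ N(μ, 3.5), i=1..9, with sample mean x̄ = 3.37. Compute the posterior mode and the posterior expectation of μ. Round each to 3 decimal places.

MAP = 4.970; posterior mean = 4.970

Posterior for μ is Normal. Precision-weighted mean: (1/2.0·13.2 + 9/3.5·3.37) / (1/2.0 + 9/3.5) = 4.970.
A Normal posterior is symmetric, so mode = mean.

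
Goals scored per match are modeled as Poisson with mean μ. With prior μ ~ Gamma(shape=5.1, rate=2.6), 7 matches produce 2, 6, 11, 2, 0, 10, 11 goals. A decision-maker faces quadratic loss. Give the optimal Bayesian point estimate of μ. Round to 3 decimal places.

4.906

Σ counts = 42. Posterior: Gamma(shape = 5.1+42 = 47.1, rate = 2.6+7 = 9.6).
Mode = (α−1)/β = 46.1/9.6 = 4.802.
Mean = α/β = 47.1/9.6 = 4.906.
Quadratic loss ⇒ the optimal estimator is the posterior mean.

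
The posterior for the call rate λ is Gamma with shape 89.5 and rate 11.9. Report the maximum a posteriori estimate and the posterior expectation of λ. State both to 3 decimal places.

Mode = (α−1)/β = 88.5/11.9 = 7.437.
Mean = α/β = 89.5/11.9 = 7.521.

maximum a posteriori estimate = 7.437, posterior expectation = 7.521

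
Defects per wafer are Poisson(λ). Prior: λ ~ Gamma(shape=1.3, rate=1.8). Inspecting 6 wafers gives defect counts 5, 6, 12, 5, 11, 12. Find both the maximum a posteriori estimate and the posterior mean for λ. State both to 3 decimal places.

Σ counts = 51. Posterior: Gamma(shape = 1.3+51 = 52.3, rate = 1.8+6 = 7.8).
Mode = (α−1)/β = 51.3/7.8 = 6.577.
Mean = α/β = 52.3/7.8 = 6.705.

maximum a posteriori estimate = 6.577, posterior mean = 6.705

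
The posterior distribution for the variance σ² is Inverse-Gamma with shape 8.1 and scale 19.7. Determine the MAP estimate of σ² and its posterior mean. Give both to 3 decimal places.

σ²_MAP = 2.165, E[σ²|data] = 2.775

Mode = β/(α+1) = 19.7/9.1 = 2.165.
Mean = β/(α−1) = 19.7/7.1 = 2.775.
Mean > mode: the posterior has a right tail.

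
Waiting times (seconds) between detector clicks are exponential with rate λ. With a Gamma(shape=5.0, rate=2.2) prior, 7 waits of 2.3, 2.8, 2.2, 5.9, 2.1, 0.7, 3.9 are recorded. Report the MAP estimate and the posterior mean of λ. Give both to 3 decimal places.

Σ times = 19.9. Posterior: Gamma(shape = 5.0+7 = 12.0, rate = 2.2+19.9 = 22.1).
Mode = (α−1)/β = 11.0/22.1 = 0.498.
Mean = α/β = 12.0/22.1 = 0.543.
The posterior is right-skewed, so the mean exceeds the mode.

MAP: 0.498. Posterior mean: 0.543.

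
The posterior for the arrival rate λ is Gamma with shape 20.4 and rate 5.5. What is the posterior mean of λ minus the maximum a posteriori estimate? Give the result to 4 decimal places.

0.1818

Mode = (α−1)/β = 19.4/5.5 = 3.5273.
Mean = α/β = 20.4/5.5 = 3.7091.
Difference = 3.7091 − 3.5273 = 0.1818.
The posterior is right-skewed, so the mean exceeds the mode.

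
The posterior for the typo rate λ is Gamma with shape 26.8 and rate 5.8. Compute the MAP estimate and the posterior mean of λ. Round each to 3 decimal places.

Mode = (α−1)/β = 25.8/5.8 = 4.448.
Mean = α/β = 26.8/5.8 = 4.621.

MAP: 4.448. Posterior mean: 4.621.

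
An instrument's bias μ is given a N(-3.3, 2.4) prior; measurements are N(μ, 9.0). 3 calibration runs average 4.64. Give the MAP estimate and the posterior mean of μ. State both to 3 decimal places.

Posterior for μ is Normal. Precision-weighted mean: (1/2.4·-3.3 + 3/9.0·4.64) / (1/2.4 + 3/9.0) = 0.229.
A Normal posterior is symmetric, so mode = mean.

MAP = 0.229, posterior mean = 0.229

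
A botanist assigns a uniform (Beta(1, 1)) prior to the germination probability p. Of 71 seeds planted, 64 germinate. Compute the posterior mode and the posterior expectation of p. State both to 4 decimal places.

MAP = 0.9014, posterior mean = 0.8904

Posterior: Beta(1+64, 1+7) = Beta(65, 8).
Mode = (65−1)/(65+8−2) = 64/71 = 0.9014.
With a flat prior the MAP equals the MLE, 64/71.
Mean = 65/(65+8) = 65/73 = 0.8904.
Left-skewed posterior ⇒ mean < mode.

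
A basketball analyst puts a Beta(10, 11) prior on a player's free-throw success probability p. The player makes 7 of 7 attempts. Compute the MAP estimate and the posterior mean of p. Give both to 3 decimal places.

Posterior: Beta(10+7, 11+0) = Beta(17, 11).
Mode = (17−1)/(17+11−2) = 16/26 = 0.615.
Mean = 17/(17+11) = 17/28 = 0.607.
The posterior is left-skewed, so the mode exceeds the mean.

MAP = 0.615, posterior mean = 0.607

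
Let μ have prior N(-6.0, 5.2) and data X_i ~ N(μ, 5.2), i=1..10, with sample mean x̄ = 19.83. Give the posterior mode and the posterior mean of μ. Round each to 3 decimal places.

Posterior for μ is Normal. Precision-weighted mean: (1/5.2·-6.0 + 10/5.2·19.83) / (1/5.2 + 10/5.2) = 17.482.
A Normal posterior is symmetric, so mode = mean.

MAP: 17.482. Posterior mean: 17.482.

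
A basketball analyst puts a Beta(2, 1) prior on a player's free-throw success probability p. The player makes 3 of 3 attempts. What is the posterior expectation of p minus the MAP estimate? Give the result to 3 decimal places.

Posterior: Beta(2+3, 1+0) = Beta(5, 1).
Since β = 1 ≤ 1 and α > 1, the Beta density is monotone increasing on [0,1]; the mode is at 1.
Mean = 5/(5+1) = 0.833.
Difference = 0.833 − 1.000 = -0.167.
The mean is pulled below the mode by the posterior's left skew.

-0.167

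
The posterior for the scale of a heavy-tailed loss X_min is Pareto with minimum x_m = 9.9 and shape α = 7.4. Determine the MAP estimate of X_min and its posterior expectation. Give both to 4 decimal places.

The Pareto density is strictly decreasing on [x_m, ∞), so the mode is x_m = 9.9000.
Mean = α·x_m/(α−1) = 7.4·9.9/6.4 = 11.4469.
Mean > mode: the posterior has a right tail.

MAP = 9.9000; posterior mean = 11.4469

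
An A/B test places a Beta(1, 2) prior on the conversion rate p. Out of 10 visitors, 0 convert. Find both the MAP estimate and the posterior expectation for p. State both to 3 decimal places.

Posterior: Beta(1+0, 2+10) = Beta(1, 12).
Since α = 1 ≤ 1 and β > 1, the Beta density is monotone decreasing on [0,1]; the mode is at 0.
Mean = 1/(1+12) = 0.077.

MAP estimate = 0.000, posterior expectation = 0.077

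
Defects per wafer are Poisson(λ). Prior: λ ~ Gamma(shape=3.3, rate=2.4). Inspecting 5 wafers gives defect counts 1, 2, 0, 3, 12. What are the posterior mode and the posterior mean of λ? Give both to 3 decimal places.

Σ counts = 18. Posterior: Gamma(shape = 3.3+18 = 21.3, rate = 2.4+5 = 7.4).
Mode = (α−1)/β = 20.3/7.4 = 2.743.
Mean = α/β = 21.3/7.4 = 2.878.

MAP: 2.743. Posterior mean: 2.878.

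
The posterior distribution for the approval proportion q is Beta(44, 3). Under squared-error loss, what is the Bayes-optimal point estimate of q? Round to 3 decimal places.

Mode = (44−1)/(44+3−2) = 43/45 = 0.956.
Mean = 44/(44+3) = 44/47 = 0.936.
Squared-error loss ⇒ the optimal estimator is the posterior mean.

0.936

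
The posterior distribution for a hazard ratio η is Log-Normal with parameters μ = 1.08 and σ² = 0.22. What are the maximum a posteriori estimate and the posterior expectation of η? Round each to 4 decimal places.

Mode = exp(μ − σ²) = exp(0.86) = 2.3632.
Mean = exp(μ + σ²/2) = exp(1.190) = 3.2871.

MAP = 2.3632, posterior mean = 3.2871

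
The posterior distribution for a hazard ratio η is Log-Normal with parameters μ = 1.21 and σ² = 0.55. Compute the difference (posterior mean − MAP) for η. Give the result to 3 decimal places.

2.480

Mode = exp(μ − σ²) = exp(0.66) = 1.935.
Mean = exp(μ + σ²/2) = exp(1.485) = 4.415.
Difference = 4.415 − 1.935 = 2.480.
The mean is pulled above the mode by the posterior's right skew.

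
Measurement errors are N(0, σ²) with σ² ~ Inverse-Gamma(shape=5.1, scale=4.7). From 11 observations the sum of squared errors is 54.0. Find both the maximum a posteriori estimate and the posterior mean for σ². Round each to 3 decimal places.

MAP: 2.733. Posterior mean: 3.302.

Posterior: Inverse-Gamma(shape = 5.1+11/2 = 10.6, scale = 4.7+54.0/2 = 31.7).
Mode = β/(α+1) = 31.7/11.6 = 2.733.
Mean = β/(α−1) = 31.7/9.6 = 3.302.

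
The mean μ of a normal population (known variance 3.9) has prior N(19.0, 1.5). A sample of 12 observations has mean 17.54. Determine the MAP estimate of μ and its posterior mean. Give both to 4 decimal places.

Posterior for μ is Normal. Precision-weighted mean: (1/1.5·19.0 + 12/3.9·17.54) / (1/1.5 + 12/3.9) = 17.8000.
A Normal posterior is symmetric, so mode = mean.

μ_MAP = 17.8000, E[μ|data] = 17.8000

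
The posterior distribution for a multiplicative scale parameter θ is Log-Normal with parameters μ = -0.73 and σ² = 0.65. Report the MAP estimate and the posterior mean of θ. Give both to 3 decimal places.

Mode = exp(μ − σ²) = exp(-1.38) = 0.252.
Mean = exp(μ + σ²/2) = exp(-0.405) = 0.667.
Right-skewed posterior ⇒ mode < mean.

MAP = 0.252; posterior mean = 0.667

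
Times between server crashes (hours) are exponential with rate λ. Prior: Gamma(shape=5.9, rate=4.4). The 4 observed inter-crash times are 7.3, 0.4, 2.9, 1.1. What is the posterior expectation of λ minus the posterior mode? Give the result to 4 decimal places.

Σ times = 11.7. Posterior: Gamma(shape = 5.9+4 = 9.9, rate = 4.4+11.7 = 16.1).
Mode = (α−1)/β = 8.9/16.1 = 0.5528.
Mean = α/β = 9.9/16.1 = 0.6149.
Difference = 0.6149 − 0.5528 = 0.0621.

0.0621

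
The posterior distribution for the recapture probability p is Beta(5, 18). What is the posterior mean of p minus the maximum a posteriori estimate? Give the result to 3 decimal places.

0.027

Mode = (5−1)/(5+18−2) = 4/21 = 0.190.
Mean = 5/(5+18) = 5/23 = 0.217.
Difference = 0.217 − 0.190 = 0.027.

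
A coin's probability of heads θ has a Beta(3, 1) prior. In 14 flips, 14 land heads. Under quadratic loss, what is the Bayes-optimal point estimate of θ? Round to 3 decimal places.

0.944

Posterior: Beta(3+14, 1+0) = Beta(17, 1).
Since β = 1 ≤ 1 and α > 1, the Beta density is monotone increasing on [0,1]; the mode is at 1.
Mean = 17/(17+1) = 0.944.
Quadratic loss ⇒ the optimal estimator is the posterior mean.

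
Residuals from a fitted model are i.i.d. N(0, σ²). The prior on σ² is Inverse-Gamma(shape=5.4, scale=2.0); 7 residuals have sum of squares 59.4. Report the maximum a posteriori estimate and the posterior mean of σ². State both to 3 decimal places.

Posterior: Inverse-Gamma(shape = 5.4+7/2 = 8.9, scale = 2.0+59.4/2 = 31.7).
Mode = β/(α+1) = 31.7/9.9 = 3.202.
Mean = β/(α−1) = 31.7/7.9 = 4.013.

MAP = 3.202; posterior mean = 4.013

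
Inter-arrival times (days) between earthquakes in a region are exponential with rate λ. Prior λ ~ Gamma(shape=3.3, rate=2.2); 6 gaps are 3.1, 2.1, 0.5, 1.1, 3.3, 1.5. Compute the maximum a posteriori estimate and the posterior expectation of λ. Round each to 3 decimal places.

Σ times = 11.6. Posterior: Gamma(shape = 3.3+6 = 9.3, rate = 2.2+11.6 = 13.8).
Mode = (α−1)/β = 8.3/13.8 = 0.601.
Mean = α/β = 9.3/13.8 = 0.674.
The posterior is right-skewed, so the mean exceeds the mode.

MAP: 0.601. Posterior mean: 0.674.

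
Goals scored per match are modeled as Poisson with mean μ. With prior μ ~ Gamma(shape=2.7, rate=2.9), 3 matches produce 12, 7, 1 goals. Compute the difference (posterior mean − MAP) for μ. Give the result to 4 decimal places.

Σ counts = 20. Posterior: Gamma(shape = 2.7+20 = 22.7, rate = 2.9+3 = 5.9).
Mode = (α−1)/β = 21.7/5.9 = 3.6780.
Mean = α/β = 22.7/5.9 = 3.8475.
Difference = 3.8475 − 3.6780 = 0.1695.

0.1695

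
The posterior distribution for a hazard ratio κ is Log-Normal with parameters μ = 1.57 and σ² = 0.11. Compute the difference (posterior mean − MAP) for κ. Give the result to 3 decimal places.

0.772

Mode = exp(μ − σ²) = exp(1.46) = 4.306.
Mean = exp(μ + σ²/2) = exp(1.625) = 5.078.
Difference = 5.078 − 4.306 = 0.772.
Right-skewed posterior ⇒ mode < mean.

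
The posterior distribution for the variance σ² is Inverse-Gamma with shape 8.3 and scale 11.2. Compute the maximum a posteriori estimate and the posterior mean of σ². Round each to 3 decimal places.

Mode = β/(α+1) = 11.2/9.3 = 1.204.
Mean = β/(α−1) = 11.2/7.3 = 1.534.
The mean is pulled above the mode by the posterior's right skew.

maximum a posteriori estimate = 1.204, posterior mean = 1.534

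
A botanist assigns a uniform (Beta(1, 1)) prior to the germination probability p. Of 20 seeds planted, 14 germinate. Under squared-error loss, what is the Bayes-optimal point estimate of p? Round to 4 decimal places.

Posterior: Beta(1+14, 1+6) = Beta(15, 7).
Mode = (15−1)/(15+7−2) = 14/20 = 0.7000.
With a flat prior the MAP equals the MLE, 14/20.
Mean = 15/(15+7) = 15/22 = 0.6818.
Squared-error loss ⇒ the optimal estimator is the posterior mean.

0.6818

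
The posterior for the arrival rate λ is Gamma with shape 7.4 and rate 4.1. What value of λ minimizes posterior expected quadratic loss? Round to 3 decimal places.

1.805

Mode = (α−1)/β = 6.4/4.1 = 1.561.
Mean = α/β = 7.4/4.1 = 1.805.
Quadratic loss ⇒ the optimal estimator is the posterior mean.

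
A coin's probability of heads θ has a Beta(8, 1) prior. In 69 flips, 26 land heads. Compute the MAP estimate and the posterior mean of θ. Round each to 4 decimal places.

MAP estimate = 0.4342, posterior mean = 0.4359

Posterior: Beta(8+26, 1+43) = Beta(34, 44).
Mode = (34−1)/(34+44−2) = 33/76 = 0.4342.
Mean = 34/(34+44) = 34/78 = 0.4359.
The mean is pulled above the mode by the posterior's right skew.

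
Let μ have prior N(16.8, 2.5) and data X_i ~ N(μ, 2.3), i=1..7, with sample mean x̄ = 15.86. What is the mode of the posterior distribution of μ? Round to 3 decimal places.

15.969

Posterior for μ is Normal. Precision-weighted mean: (1/2.5·16.8 + 7/2.3·15.86) / (1/2.5 + 7/2.3) = 15.969.
A Normal posterior is symmetric, so mode = mean.
This is the posterior mode — the MAP estimate.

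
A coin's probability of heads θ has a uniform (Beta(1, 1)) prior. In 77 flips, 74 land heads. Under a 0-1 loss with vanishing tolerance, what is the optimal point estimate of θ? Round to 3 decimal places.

Posterior: Beta(1+74, 1+3) = Beta(75, 4).
Mode = (75−1)/(75+4−2) = 74/77 = 0.961.
With a flat prior the MAP equals the MLE, 74/77.
Mean = 75/(75+4) = 75/79 = 0.949.
This is the posterior mode — the MAP estimate.

0.961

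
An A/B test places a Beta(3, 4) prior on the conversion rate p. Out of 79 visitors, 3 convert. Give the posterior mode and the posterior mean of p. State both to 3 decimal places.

Posterior: Beta(3+3, 4+76) = Beta(6, 80).
Mode = (6−1)/(6+80−2) = 5/84 = 0.060.
Mean = 6/(6+80) = 6/86 = 0.070.
The mean is pulled above the mode by the posterior's right skew.

MAP: 0.060. Posterior mean: 0.070.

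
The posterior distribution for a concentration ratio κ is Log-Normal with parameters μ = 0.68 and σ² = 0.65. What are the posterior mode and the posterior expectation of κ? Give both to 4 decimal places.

MAP: 1.0305. Posterior mean: 2.7319.

Mode = exp(μ − σ²) = exp(0.03) = 1.0305.
Mean = exp(μ + σ²/2) = exp(1.005) = 2.7319.
The mean is pulled above the mode by the posterior's right skew.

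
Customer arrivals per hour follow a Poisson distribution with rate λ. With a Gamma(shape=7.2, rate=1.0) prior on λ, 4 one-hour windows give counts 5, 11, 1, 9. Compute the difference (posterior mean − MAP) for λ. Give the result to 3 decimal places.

Σ counts = 26. Posterior: Gamma(shape = 7.2+26 = 33.2, rate = 1.0+4 = 5.0).
Mode = (α−1)/β = 32.2/5.0 = 6.440.
Mean = α/β = 33.2/5.0 = 6.640.
Difference = 6.640 − 6.440 = 0.200.
Right-skewed posterior ⇒ mode < mean.

0.200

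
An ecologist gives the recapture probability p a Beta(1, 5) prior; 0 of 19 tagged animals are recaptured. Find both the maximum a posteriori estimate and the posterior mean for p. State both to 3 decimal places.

MAP = 0.000, posterior mean = 0.040

Posterior: Beta(1+0, 5+19) = Beta(1, 24).
Since α = 1 ≤ 1 and β > 1, the Beta density is monotone decreasing on [0,1]; the mode is at 0.
Mean = 1/(1+24) = 0.040.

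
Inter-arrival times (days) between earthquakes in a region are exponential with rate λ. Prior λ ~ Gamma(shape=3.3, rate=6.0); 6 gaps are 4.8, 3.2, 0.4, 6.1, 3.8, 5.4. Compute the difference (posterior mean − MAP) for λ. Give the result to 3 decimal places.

Σ times = 23.7. Posterior: Gamma(shape = 3.3+6 = 9.3, rate = 6.0+23.7 = 29.7).
Mode = (α−1)/β = 8.3/29.7 = 0.279.
Mean = α/β = 9.3/29.7 = 0.313.
Difference = 0.313 − 0.279 = 0.034.

0.034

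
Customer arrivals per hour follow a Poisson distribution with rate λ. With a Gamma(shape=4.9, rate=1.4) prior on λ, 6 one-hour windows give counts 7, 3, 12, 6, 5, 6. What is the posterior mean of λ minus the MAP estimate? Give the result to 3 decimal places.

Σ counts = 39. Posterior: Gamma(shape = 4.9+39 = 43.9, rate = 1.4+6 = 7.4).
Mode = (α−1)/β = 42.9/7.4 = 5.797.
Mean = α/β = 43.9/7.4 = 5.932.
Difference = 5.932 − 5.797 = 0.135.
The posterior is right-skewed, so the mean exceeds the mode.

0.135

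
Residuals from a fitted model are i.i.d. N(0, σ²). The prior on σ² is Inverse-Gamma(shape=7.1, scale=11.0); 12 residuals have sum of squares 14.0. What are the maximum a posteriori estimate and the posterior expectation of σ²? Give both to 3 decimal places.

MAP: 1.277. Posterior mean: 1.488.

Posterior: Inverse-Gamma(shape = 7.1+12/2 = 13.1, scale = 11.0+14.0/2 = 18.0).
Mode = β/(α+1) = 18.0/14.1 = 1.277.
Mean = β/(α−1) = 18.0/12.1 = 1.488.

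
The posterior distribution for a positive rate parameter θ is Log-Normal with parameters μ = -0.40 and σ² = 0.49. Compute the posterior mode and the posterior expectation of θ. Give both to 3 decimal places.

θ_MAP = 0.411, E[θ|data] = 0.856

Mode = exp(μ − σ²) = exp(-0.89) = 0.411.
Mean = exp(μ + σ²/2) = exp(-0.155) = 0.856.
Mean > mode: the posterior has a right tail.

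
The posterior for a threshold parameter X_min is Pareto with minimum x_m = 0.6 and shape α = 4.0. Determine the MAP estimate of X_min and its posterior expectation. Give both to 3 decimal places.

The Pareto density is strictly decreasing on [x_m, ∞), so the mode is x_m = 0.600.
Mean = α·x_m/(α−1) = 4.0·0.6/3.0 = 0.800.

MAP = 0.600; posterior mean = 0.800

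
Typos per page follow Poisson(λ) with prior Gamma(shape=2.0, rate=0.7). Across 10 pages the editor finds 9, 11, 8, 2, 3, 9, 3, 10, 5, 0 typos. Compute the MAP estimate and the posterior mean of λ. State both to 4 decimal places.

Σ counts = 60. Posterior: Gamma(shape = 2.0+60 = 62.0, rate = 0.7+10 = 10.7).
Mode = (α−1)/β = 61.0/10.7 = 5.7009.
Mean = α/β = 62.0/10.7 = 5.7944.
Right-skewed posterior ⇒ mode < mean.

MAP: 5.7009. Posterior mean: 5.7944.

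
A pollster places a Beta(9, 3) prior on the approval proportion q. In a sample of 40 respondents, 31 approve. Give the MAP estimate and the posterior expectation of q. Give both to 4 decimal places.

q_MAP = 0.7800, E[q|data] = 0.7692

Posterior: Beta(9+31, 3+9) = Beta(40, 12).
Mode = (40−1)/(40+12−2) = 39/50 = 0.7800.
Mean = 40/(40+12) = 40/52 = 0.7692.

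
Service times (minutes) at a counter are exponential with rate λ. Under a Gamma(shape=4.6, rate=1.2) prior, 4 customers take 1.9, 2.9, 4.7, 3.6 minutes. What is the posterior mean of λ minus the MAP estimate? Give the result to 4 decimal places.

0.0699

Σ times = 13.1. Posterior: Gamma(shape = 4.6+4 = 8.6, rate = 1.2+13.1 = 14.3).
Mode = (α−1)/β = 7.6/14.3 = 0.5315.
Mean = α/β = 8.6/14.3 = 0.6014.
Difference = 0.6014 − 0.5315 = 0.0699.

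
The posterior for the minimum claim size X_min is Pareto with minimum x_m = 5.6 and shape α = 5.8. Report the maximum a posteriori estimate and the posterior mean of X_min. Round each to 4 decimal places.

MAP = 5.6000, posterior mean = 6.7667

The Pareto density is strictly decreasing on [x_m, ∞), so the mode is x_m = 5.6000.
Mean = α·x_m/(α−1) = 5.8·5.6/4.8 = 6.7667.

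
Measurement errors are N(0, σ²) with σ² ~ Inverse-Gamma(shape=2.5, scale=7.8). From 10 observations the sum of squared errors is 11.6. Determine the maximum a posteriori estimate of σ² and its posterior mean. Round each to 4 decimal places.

Posterior: Inverse-Gamma(shape = 2.5+10/2 = 7.5, scale = 7.8+11.6/2 = 13.6).
Mode = β/(α+1) = 13.6/8.5 = 1.6000.
Mean = β/(α−1) = 13.6/6.5 = 2.0923.
Right-skewed posterior ⇒ mode < mean.

σ²_MAP = 1.6000, E[σ²|data] = 2.0923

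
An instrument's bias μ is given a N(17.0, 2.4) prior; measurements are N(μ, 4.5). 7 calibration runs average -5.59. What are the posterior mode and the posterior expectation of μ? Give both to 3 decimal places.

Posterior for μ is Normal. Precision-weighted mean: (1/2.4·17.0 + 7/4.5·-5.59) / (1/2.4 + 7/4.5) = -0.817.
A Normal posterior is symmetric, so mode = mean.

μ_MAP = -0.817, E[μ|data] = -0.817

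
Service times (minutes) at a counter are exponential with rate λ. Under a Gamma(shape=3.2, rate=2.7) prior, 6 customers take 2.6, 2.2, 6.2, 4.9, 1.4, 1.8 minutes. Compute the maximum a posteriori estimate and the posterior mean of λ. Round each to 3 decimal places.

λ_MAP = 0.376, E[λ|data] = 0.422

Σ times = 19.1. Posterior: Gamma(shape = 3.2+6 = 9.2, rate = 2.7+19.1 = 21.8).
Mode = (α−1)/β = 8.2/21.8 = 0.376.
Mean = α/β = 9.2/21.8 = 0.422.
Mean > mode: the posterior has a right tail.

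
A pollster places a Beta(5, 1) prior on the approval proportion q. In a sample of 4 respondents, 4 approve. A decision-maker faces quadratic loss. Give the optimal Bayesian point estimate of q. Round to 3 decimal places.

0.900

Posterior: Beta(5+4, 1+0) = Beta(9, 1).
Since β = 1 ≤ 1 and α > 1, the Beta density is monotone increasing on [0,1]; the mode is at 1.
Mean = 9/(9+1) = 0.900.
Quadratic loss ⇒ the optimal estimator is the posterior mean.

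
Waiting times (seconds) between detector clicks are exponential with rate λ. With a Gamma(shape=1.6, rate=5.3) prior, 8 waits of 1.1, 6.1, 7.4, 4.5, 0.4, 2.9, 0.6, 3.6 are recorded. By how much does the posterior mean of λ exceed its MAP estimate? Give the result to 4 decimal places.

Σ times = 26.6. Posterior: Gamma(shape = 1.6+8 = 9.6, rate = 5.3+26.6 = 31.9).
Mode = (α−1)/β = 8.6/31.9 = 0.2696.
Mean = α/β = 9.6/31.9 = 0.3009.
Difference = 0.3009 − 0.2696 = 0.0313.

0.0313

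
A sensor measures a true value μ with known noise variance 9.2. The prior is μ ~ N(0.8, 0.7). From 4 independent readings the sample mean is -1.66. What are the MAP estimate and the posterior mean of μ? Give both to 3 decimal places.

Posterior for μ is Normal. Precision-weighted mean: (1/0.7·0.8 + 4/9.2·-1.66) / (1/0.7 + 4/9.2) = 0.226.
A Normal posterior is symmetric, so mode = mean.

μ_MAP = 0.226, E[μ|data] = 0.226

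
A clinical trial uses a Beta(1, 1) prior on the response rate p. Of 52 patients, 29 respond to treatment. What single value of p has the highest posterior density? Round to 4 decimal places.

0.5577

Posterior: Beta(1+29, 1+23) = Beta(30, 24).
Mode = (30−1)/(30+24−2) = 29/52 = 0.5577.
Mean = 30/(30+24) = 30/54 = 0.5556.
This is the posterior mode — the MAP estimate.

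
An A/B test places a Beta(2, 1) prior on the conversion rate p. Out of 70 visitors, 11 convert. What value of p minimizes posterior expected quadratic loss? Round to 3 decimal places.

Posterior: Beta(2+11, 1+59) = Beta(13, 60).
Mode = (13−1)/(13+60−2) = 12/71 = 0.169.
Mean = 13/(13+60) = 13/73 = 0.178.
Quadratic loss ⇒ the optimal estimator is the posterior mean.

0.178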